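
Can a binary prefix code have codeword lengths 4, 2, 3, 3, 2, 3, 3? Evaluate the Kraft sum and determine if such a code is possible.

1.0625; no

With common denominator 2^4 = 16: Σ 2^(−ℓᵢ) = 1/16 + 4/16 + 2/16 + 2/16 + 4/16 + 2/16 + 2/16 = 17/16 = 1.0625.
Kraft's inequality requires Σ ≤ 1; here Σ = 1.0625 > 1, so no such prefix code exists.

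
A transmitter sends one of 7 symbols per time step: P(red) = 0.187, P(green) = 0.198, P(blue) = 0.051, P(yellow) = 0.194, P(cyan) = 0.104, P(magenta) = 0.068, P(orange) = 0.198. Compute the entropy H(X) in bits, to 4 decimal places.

H = −Σ pᵢ log₂ pᵢ.
−0.187·log₂(0.187) = 0.4523
−0.198·log₂(0.198) = 0.4626
−0.051·log₂(0.051) = 0.2190
−0.194·log₂(0.194) = 0.4590
−0.104·log₂(0.104) = 0.3396
−0.068·log₂(0.068) = 0.2637
−0.198·log₂(0.198) = 0.4626
Sum ≈ 2.6588 → 2.6588 bits.

2.6588 bits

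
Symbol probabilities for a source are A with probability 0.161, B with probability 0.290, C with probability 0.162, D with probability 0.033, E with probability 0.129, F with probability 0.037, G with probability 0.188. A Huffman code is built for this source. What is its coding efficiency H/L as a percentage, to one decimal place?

Entropy H = −Σ p log₂ p ≈ 2.5404 bits.
Huffman merges: 33/1000+37/1000→7/100; 7/100+129/1000→199/1000; 161/1000+81/500→323/1000; 47/250+199/1000→387/1000; 29/100+323/1000→613/1000; 387/1000+613/1000→1. L = 324/125 ≈ 2.5920.
Efficiency = H/L = 2.5404/2.5920 = 98.0%.

98.0%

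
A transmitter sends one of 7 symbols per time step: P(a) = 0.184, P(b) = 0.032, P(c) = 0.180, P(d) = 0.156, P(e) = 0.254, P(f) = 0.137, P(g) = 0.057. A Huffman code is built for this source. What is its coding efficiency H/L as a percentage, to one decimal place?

Entropy H = −Σ p log₂ p ≈ 2.6024 bits.
Huffman merges: 4/125+57/1000→89/1000; 89/1000+137/1000→113/500; 39/250+9/50→42/125; 23/125+113/500→41/100; 127/500+42/125→59/100; 41/100+59/100→1. L = 2651/1000 ≈ 2.6510.
Efficiency = H/L = 2.6024/2.6510 = 98.2%.

98.2%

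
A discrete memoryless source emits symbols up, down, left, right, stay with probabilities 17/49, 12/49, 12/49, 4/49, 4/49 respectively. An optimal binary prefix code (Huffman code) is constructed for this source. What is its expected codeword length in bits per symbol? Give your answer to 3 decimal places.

Repeatedly combine the two least-probable nodes; the expected code length is the sum of the merged weights.
merge 4/49 + 4/49 → 8/49
merge 8/49 + 12/49 → 20/49
merge 12/49 + 17/49 → 29/49
merge 20/49 + 29/49 → 1
L = 8/49 + 20/49 + 29/49 + 1 = 106/49 ≈ 2.163 bits/symbol.

2.163 bits/symbol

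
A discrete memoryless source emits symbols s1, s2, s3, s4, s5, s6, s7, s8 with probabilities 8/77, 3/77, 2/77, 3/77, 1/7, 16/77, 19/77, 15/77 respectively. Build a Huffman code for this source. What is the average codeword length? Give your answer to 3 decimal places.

2.714 bits/symbol

Repeatedly combine the two least-probable nodes; the expected code length is the sum of the merged weights.
merge 2/77 + 3/77 → 5/77
merge 3/77 + 5/77 → 8/77
merge 8/77 + 8/77 → 16/77
merge 1/7 + 15/77 → 26/77
merge 16/77 + 16/77 → 32/77
merge 19/77 + 26/77 → 45/77
merge 32/77 + 45/77 → 1
L = 5/77 + 8/77 + 16/77 + 26/77 + 32/77 + 45/77 + 1 = 19/7 ≈ 2.714 bits/symbol.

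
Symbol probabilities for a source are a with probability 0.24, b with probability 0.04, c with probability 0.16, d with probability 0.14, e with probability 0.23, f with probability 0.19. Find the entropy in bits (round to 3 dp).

2.443 bits

H = −Σ pᵢ log₂ pᵢ.
−0.24·log₂(0.24) = 0.4941
−0.04·log₂(0.04) = 0.1858
−0.16·log₂(0.16) = 0.4230
−0.14·log₂(0.14) = 0.3971
−0.23·log₂(0.23) = 0.4877
−0.19·log₂(0.19) = 0.4552
Sum ≈ 2.4429 → 2.443 bits.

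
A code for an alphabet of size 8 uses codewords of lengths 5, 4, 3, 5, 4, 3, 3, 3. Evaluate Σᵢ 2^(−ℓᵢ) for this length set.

0.6875

With common denominator 2^5 = 32: Σ 2^(−ℓᵢ) = 1/32 + 2/32 + 4/32 + 1/32 + 2/32 + 4/32 + 4/32 + 4/32 = 22/32 = 0.6875.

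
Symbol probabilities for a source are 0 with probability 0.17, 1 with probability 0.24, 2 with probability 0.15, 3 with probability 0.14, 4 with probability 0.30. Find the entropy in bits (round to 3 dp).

2.257 bits

H = −Σ pᵢ log₂ pᵢ.
−0.17·log₂(0.17) = 0.4346
−0.24·log₂(0.24) = 0.4941
−0.15·log₂(0.15) = 0.4105
−0.14·log₂(0.14) = 0.3971
−0.30·log₂(0.30) = 0.5211
Sum ≈ 2.2575 → 2.257 bits.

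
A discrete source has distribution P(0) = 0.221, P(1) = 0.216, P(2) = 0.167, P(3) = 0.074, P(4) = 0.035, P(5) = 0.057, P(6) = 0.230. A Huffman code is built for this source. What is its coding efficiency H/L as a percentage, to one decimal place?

98.8%

Entropy H = −Σ p log₂ p ≈ 2.5606 bits.
Huffman merges: 7/200+57/1000→23/250; 37/500+23/250→83/500; 83/500+167/1000→333/1000; 27/125+221/1000→437/1000; 23/100+333/1000→563/1000; 437/1000+563/1000→1. L = 2591/1000 ≈ 2.5910.
Efficiency = H/L = 2.5606/2.5910 = 98.8%.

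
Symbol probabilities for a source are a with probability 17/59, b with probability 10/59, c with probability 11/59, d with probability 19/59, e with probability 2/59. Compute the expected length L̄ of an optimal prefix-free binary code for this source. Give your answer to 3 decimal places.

2.203 bits/symbol

Repeatedly combine the two least-probable nodes; the expected code length is the sum of the merged weights.
merge 2/59 + 10/59 → 12/59
merge 11/59 + 12/59 → 23/59
merge 17/59 + 19/59 → 36/59
merge 23/59 + 36/59 → 1
L = 12/59 + 23/59 + 36/59 + 1 = 130/59 ≈ 2.203 bits/symbol.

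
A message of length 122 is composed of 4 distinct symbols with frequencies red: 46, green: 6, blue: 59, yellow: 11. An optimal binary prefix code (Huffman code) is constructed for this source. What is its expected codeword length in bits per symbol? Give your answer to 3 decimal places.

1.656 bits/symbol

Probabilities are the counts divided by 122.
Repeatedly combine the two least-probable nodes; the expected code length is the sum of the merged weights.
merge 3/61 + 11/122 → 17/122
merge 17/122 + 23/61 → 63/122
merge 59/122 + 63/122 → 1
L = 17/122 + 63/122 + 1 = 101/61 ≈ 1.656 bits/symbol.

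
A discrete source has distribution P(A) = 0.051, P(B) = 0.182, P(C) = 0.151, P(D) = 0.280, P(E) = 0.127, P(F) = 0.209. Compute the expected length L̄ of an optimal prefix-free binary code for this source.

2.507 bits/symbol

Repeatedly combine the two least-probable nodes; the expected code length is the sum of the merged weights.
merge 51/1000 + 127/1000 → 89/500
merge 151/1000 + 89/500 → 329/1000
merge 91/500 + 209/1000 → 391/1000
merge 7/25 + 329/1000 → 609/1000
merge 391/1000 + 609/1000 → 1
L = 89/500 + 329/1000 + 391/1000 + 609/1000 + 1 = 2507/1000 = 2.507 bits/symbol.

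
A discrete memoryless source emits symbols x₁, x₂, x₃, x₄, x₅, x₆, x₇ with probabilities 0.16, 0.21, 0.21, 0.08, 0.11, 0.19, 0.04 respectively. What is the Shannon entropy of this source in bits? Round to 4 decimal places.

2.6514 bits

H = −Σ pᵢ log₂ pᵢ.
−0.16·log₂(0.16) = 0.4230
−0.21·log₂(0.21) = 0.4728
−0.21·log₂(0.21) = 0.4728
−0.08·log₂(0.08) = 0.2915
−0.11·log₂(0.11) = 0.3503
−0.19·log₂(0.19) = 0.4552
−0.04·log₂(0.04) = 0.1858
Sum ≈ 2.6514 → 2.6514 bits.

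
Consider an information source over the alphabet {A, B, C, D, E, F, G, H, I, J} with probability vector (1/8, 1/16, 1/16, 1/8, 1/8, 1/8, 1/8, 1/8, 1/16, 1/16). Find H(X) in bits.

Each probability is a power of 1/2, so log₂(1/p) is an integer.
H = Σ p·log₂(1/p) = 1/8·3 + 1/16·4 + 1/16·4 + 1/8·3 + 1/8·3 + 1/8·3 + 1/8·3 + 1/8·3 + 1/16·4 + 1/16·4 = 3.25 bits.

3.25 bits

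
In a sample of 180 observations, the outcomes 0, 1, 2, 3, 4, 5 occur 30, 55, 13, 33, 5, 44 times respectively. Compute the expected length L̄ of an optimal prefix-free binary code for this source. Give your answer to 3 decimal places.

2.367 bits/symbol

Probabilities are the counts divided by 180.
Repeatedly combine the two least-probable nodes; the expected code length is the sum of the merged weights.
merge 1/36 + 13/180 → 1/10
merge 1/10 + 1/6 → 4/15
merge 11/60 + 11/45 → 77/180
merge 4/15 + 11/36 → 103/180
merge 77/180 + 103/180 → 1
L = 1/10 + 4/15 + 77/180 + 103/180 + 1 = 71/30 ≈ 2.367 bits/symbol.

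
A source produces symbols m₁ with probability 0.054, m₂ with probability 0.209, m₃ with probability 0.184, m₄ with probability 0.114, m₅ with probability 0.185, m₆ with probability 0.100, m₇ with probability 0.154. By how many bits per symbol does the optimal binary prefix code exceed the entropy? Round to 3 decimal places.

0.056 bits

Entropy H = −Σ p log₂ p ≈ 2.7041 bits.
Huffman merges: 27/500+1/10→77/500; 57/500+77/500→67/250; 77/500+23/125→169/500; 37/200+209/1000→197/500; 67/250+169/500→303/500; 197/500+303/500→1. L = 69/25 ≈ 2.7600.
L − H = 2.7600 − 2.7041 = 0.056 bits.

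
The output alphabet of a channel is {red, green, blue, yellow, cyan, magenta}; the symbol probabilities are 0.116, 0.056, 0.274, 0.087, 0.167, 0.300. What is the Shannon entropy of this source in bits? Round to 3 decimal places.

2.364 bits

H = −Σ pᵢ log₂ pᵢ.
−0.116·log₂(0.116) = 0.3605
−0.056·log₂(0.056) = 0.2329
−0.274·log₂(0.274) = 0.5118
−0.087·log₂(0.087) = 0.3065
−0.167·log₂(0.167) = 0.4312
−0.300·log₂(0.300) = 0.5211
Sum ≈ 2.3639 → 2.364 bits.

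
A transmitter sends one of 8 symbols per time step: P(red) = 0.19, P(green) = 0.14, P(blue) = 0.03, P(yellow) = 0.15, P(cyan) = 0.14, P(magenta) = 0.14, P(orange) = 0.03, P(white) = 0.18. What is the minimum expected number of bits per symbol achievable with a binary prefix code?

2.87 bits/symbol

Repeatedly combine the two least-probable nodes; the expected code length is the sum of the merged weights.
merge 3/100 + 3/100 → 3/50
merge 3/50 + 7/50 → 1/5
merge 7/50 + 7/50 → 7/25
merge 3/20 + 9/50 → 33/100
merge 19/100 + 1/5 → 39/100
merge 7/25 + 33/100 → 61/100
merge 39/100 + 61/100 → 1
L = 3/50 + 1/5 + 7/25 + 33/100 + 39/100 + 61/100 + 1 = 287/100 = 2.87 bits/symbol.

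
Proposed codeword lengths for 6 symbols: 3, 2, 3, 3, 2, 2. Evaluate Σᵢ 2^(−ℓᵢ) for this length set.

With common denominator 2^3 = 8: Σ 2^(−ℓᵢ) = 1/8 + 2/8 + 1/8 + 1/8 + 2/8 + 2/8 = 9/8 = 1.125.

1.125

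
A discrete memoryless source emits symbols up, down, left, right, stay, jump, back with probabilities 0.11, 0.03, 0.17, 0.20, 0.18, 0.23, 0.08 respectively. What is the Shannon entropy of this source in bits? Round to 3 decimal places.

H = −Σ pᵢ log₂ pᵢ.
−0.11·log₂(0.11) = 0.3503
−0.03·log₂(0.03) = 0.1518
−0.17·log₂(0.17) = 0.4346
−0.20·log₂(0.20) = 0.4644
−0.18·log₂(0.18) = 0.4453
−0.23·log₂(0.23) = 0.4877
−0.08·log₂(0.08) = 0.2915
Sum ≈ 2.6255 → 2.626 bits.

2.626 bits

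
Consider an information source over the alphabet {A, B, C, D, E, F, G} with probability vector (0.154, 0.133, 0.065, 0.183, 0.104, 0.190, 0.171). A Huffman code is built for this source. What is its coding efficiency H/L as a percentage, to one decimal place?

Entropy H = −Σ p log₂ p ≈ 2.7379 bits.
Huffman merges: 13/200+13/125→169/1000; 133/1000+77/500→287/1000; 169/1000+171/1000→17/50; 183/1000+19/100→373/1000; 287/1000+17/50→627/1000; 373/1000+627/1000→1. L = 699/250 ≈ 2.7960.
Efficiency = H/L = 2.7379/2.7960 = 97.9%.

97.9%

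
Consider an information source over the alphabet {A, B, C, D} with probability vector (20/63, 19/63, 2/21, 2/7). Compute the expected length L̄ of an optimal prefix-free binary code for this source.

2 bits/symbol

Repeatedly combine the two least-probable nodes; the expected code length is the sum of the merged weights.
merge 2/21 + 2/7 → 8/21
merge 19/63 + 20/63 → 13/21
merge 8/21 + 13/21 → 1
L = 8/21 + 13/21 + 1 = 2 bits/symbol.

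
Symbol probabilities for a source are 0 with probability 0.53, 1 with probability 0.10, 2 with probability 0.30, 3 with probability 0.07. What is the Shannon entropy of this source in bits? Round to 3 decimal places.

1.607 bits

H = −Σ pᵢ log₂ pᵢ.
−0.53·log₂(0.53) = 0.4854
−0.10·log₂(0.10) = 0.3322
−0.30·log₂(0.30) = 0.5211
−0.07·log₂(0.07) = 0.2686
Sum ≈ 1.6073 → 1.607 bits.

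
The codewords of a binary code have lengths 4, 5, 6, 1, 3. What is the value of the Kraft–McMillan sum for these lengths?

With common denominator 2^6 = 64: Σ 2^(−ℓᵢ) = 4/64 + 2/64 + 1/64 + 32/64 + 8/64 = 47/64 = 0.734375.

0.734375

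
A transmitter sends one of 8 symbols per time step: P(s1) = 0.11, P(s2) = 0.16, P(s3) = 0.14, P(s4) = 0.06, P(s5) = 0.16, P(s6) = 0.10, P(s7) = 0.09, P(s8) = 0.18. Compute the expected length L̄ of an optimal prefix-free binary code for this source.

2.97 bits/symbol

Repeatedly combine the two least-probable nodes; the expected code length is the sum of the merged weights.
merge 3/50 + 9/100 → 3/20
merge 1/10 + 11/100 → 21/100
merge 7/50 + 3/20 → 29/100
merge 4/25 + 4/25 → 8/25
merge 9/50 + 21/100 → 39/100
merge 29/100 + 8/25 → 61/100
merge 39/100 + 61/100 → 1
L = 3/20 + 21/100 + 29/100 + 8/25 + 39/100 + 61/100 + 1 = 297/100 = 2.97 bits/symbol.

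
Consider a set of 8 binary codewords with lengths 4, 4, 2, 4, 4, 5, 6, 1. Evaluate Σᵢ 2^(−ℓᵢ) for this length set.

1.046875

With common denominator 2^6 = 64: Σ 2^(−ℓᵢ) = 4/64 + 4/64 + 16/64 + 4/64 + 4/64 + 2/64 + 1/64 + 32/64 = 67/64 = 1.046875.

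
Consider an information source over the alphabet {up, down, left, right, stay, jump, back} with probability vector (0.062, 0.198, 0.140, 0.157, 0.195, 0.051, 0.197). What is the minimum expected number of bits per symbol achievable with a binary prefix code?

2.718 bits/symbol

Repeatedly combine the two least-probable nodes; the expected code length is the sum of the merged weights.
merge 51/1000 + 31/500 → 113/1000
merge 113/1000 + 7/50 → 253/1000
merge 157/1000 + 39/200 → 44/125
merge 197/1000 + 99/500 → 79/200
merge 253/1000 + 44/125 → 121/200
merge 79/200 + 121/200 → 1
L = 113/1000 + 253/1000 + 44/125 + 79/200 + 121/200 + 1 = 1359/500 = 2.718 bits/symbol.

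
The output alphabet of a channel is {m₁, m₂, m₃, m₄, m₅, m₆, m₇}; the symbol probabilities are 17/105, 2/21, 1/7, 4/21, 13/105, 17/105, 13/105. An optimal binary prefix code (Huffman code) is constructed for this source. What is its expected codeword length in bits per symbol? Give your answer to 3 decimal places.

2.810 bits/symbol

Repeatedly combine the two least-probable nodes; the expected code length is the sum of the merged weights.
merge 2/21 + 13/105 → 23/105
merge 13/105 + 1/7 → 4/15
merge 17/105 + 17/105 → 34/105
merge 4/21 + 23/105 → 43/105
merge 4/15 + 34/105 → 62/105
merge 43/105 + 62/105 → 1
L = 23/105 + 4/15 + 34/105 + 43/105 + 62/105 + 1 = 59/21 ≈ 2.810 bits/symbol.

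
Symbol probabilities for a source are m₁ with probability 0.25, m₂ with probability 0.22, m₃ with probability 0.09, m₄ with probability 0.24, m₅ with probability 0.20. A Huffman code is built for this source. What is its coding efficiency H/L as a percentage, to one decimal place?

Entropy H = −Σ p log₂ p ≈ 2.2517 bits.
Huffman merges: 9/100+1/5→29/100; 11/50+6/25→23/50; 1/4+29/100→27/50; 23/50+27/50→1. L = 229/100 ≈ 2.2900.
Efficiency = H/L = 2.2517/2.2900 = 98.3%.

98.3%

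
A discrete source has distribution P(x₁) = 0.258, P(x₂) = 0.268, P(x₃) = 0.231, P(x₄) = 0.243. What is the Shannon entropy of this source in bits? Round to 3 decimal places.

H = −Σ pᵢ log₂ pᵢ.
−0.258·log₂(0.258) = 0.5043
−0.268·log₂(0.268) = 0.5091
−0.231·log₂(0.231) = 0.4883
−0.243·log₂(0.243) = 0.4960
Sum ≈ 1.9977 → 1.998 bits.

1.998 bits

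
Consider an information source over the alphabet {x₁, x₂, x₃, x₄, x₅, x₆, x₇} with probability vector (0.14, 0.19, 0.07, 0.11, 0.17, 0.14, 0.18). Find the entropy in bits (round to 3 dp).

H = −Σ pᵢ log₂ pᵢ.
−0.14·log₂(0.14) = 0.3971
−0.19·log₂(0.19) = 0.4552
−0.07·log₂(0.07) = 0.2686
−0.11·log₂(0.11) = 0.3503
−0.17·log₂(0.17) = 0.4346
−0.14·log₂(0.14) = 0.3971
−0.18·log₂(0.18) = 0.4453
Sum ≈ 2.7482 → 2.748 bits.

2.748 bits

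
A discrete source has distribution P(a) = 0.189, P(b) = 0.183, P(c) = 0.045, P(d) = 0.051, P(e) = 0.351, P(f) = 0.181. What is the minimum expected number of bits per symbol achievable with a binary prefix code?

Repeatedly combine the two least-probable nodes; the expected code length is the sum of the merged weights.
merge 9/200 + 51/1000 → 12/125
merge 12/125 + 181/1000 → 277/1000
merge 183/1000 + 189/1000 → 93/250
merge 277/1000 + 351/1000 → 157/250
merge 93/250 + 157/250 → 1
L = 12/125 + 277/1000 + 93/250 + 157/250 + 1 = 2373/1000 = 2.373 bits/symbol.

2.373 bits/symbol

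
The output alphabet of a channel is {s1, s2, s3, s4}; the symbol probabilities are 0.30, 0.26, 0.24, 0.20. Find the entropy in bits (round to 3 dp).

H = −Σ pᵢ log₂ pᵢ.
−0.30·log₂(0.30) = 0.5211
−0.26·log₂(0.26) = 0.5053
−0.24·log₂(0.24) = 0.4941
−0.20·log₂(0.20) = 0.4644
Sum ≈ 1.9849 → 1.985 bits.

1.985 bits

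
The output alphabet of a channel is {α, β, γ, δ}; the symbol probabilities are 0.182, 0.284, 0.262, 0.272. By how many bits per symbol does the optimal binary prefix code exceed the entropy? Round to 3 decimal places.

Entropy H = −Σ p log₂ p ≈ 1.9803 bits.
Huffman merges: 91/500+131/500→111/250; 34/125+71/250→139/250; 111/250+139/250→1. L = 2 ≈ 2.0000.
L − H = 2.0000 − 1.9803 = 0.020 bits.

0.020 bits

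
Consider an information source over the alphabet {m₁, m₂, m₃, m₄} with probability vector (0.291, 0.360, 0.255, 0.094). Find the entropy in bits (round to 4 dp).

1.8722 bits

H = −Σ pᵢ log₂ pᵢ.
−0.291·log₂(0.291) = 0.5182
−0.360·log₂(0.360) = 0.5306
−0.255·log₂(0.255) = 0.5027
−0.094·log₂(0.094) = 0.3207
Sum ≈ 1.8722 → 1.8722 bits.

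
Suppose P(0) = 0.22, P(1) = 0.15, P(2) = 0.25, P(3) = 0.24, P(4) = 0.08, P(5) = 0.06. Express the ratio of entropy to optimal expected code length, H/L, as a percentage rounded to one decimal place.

Entropy H = −Σ p log₂ p ≈ 2.4203 bits.
Huffman merges: 3/50+2/25→7/50; 7/50+3/20→29/100; 11/50+6/25→23/50; 1/4+29/100→27/50; 23/50+27/50→1. L = 243/100 ≈ 2.4300.
Efficiency = H/L = 2.4203/2.4300 = 99.6%.

99.6%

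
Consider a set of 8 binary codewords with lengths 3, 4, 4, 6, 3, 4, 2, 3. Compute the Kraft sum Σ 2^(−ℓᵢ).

With common denominator 2^6 = 64: Σ 2^(−ℓᵢ) = 8/64 + 4/64 + 4/64 + 1/64 + 8/64 + 4/64 + 16/64 + 8/64 = 53/64 = 0.828125.

0.828125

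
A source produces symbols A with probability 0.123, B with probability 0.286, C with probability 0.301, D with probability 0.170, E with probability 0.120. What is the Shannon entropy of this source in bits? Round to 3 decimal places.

2.211 bits

H = −Σ pᵢ log₂ pᵢ.
−0.123·log₂(0.123) = 0.3719
−0.286·log₂(0.286) = 0.5165
−0.301·log₂(0.301) = 0.5214
−0.170·log₂(0.170) = 0.4346
−0.120·log₂(0.120) = 0.3671
Sum ≈ 2.2114 → 2.211 bits.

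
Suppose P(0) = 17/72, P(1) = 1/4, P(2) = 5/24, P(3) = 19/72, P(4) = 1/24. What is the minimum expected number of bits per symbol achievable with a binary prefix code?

Repeatedly combine the two least-probable nodes; the expected code length is the sum of the merged weights.
merge 1/24 + 5/24 → 1/4
merge 17/72 + 1/4 → 35/72
merge 1/4 + 19/72 → 37/72
merge 35/72 + 37/72 → 1
L = 1/4 + 35/72 + 37/72 + 1 = 9/4 = 2.25 bits/symbol.

2.25 bits/symbol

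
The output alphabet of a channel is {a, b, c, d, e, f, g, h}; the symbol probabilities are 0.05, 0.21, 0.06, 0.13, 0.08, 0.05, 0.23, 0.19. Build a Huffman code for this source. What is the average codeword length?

2.8 bits/symbol

Repeatedly combine the two least-probable nodes; the expected code length is the sum of the merged weights.
merge 1/20 + 1/20 → 1/10
merge 3/50 + 2/25 → 7/50
merge 1/10 + 13/100 → 23/100
merge 7/50 + 19/100 → 33/100
merge 21/100 + 23/100 → 11/25
merge 23/100 + 33/100 → 14/25
merge 11/25 + 14/25 → 1
L = 1/10 + 7/50 + 23/100 + 33/100 + 11/25 + 14/25 + 1 = 14/5 = 2.8 bits/symbol.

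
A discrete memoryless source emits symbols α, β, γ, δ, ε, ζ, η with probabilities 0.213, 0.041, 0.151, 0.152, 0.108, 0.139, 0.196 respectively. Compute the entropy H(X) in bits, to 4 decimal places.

2.6924 bits

H = −Σ pᵢ log₂ pᵢ.
−0.213·log₂(0.213) = 0.4752
−0.041·log₂(0.041) = 0.1889
−0.151·log₂(0.151) = 0.4118
−0.152·log₂(0.152) = 0.4131
−0.108·log₂(0.108) = 0.3468
−0.139·log₂(0.139) = 0.3957
−0.196·log₂(0.196) = 0.4608
Sum ≈ 2.6924 → 2.6924 bits.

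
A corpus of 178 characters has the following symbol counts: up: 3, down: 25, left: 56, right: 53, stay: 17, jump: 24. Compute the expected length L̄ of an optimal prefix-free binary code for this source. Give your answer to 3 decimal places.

Probabilities are the counts divided by 178.
Repeatedly combine the two least-probable nodes; the expected code length is the sum of the merged weights.
merge 3/178 + 17/178 → 10/89
merge 10/89 + 12/89 → 22/89
merge 25/178 + 22/89 → 69/178
merge 53/178 + 28/89 → 109/178
merge 69/178 + 109/178 → 1
L = 10/89 + 22/89 + 69/178 + 109/178 + 1 = 210/89 ≈ 2.360 bits/symbol.

2.360 bits/symbol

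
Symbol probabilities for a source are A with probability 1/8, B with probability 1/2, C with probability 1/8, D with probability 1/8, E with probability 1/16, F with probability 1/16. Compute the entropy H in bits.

Each probability is a power of 1/2, so log₂(1/p) is an integer.
H = Σ p·log₂(1/p) = 1/8·3 + 1/2·1 + 1/8·3 + 1/8·3 + 1/16·4 + 1/16·4 = 2.125 bits.

2.125 bits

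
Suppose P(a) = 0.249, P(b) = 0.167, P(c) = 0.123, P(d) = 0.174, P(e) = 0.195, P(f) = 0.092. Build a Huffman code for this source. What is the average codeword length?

Repeatedly combine the two least-probable nodes; the expected code length is the sum of the merged weights.
merge 23/250 + 123/1000 → 43/200
merge 167/1000 + 87/500 → 341/1000
merge 39/200 + 43/200 → 41/100
merge 249/1000 + 341/1000 → 59/100
merge 41/100 + 59/100 → 1
L = 43/200 + 341/1000 + 41/100 + 59/100 + 1 = 639/250 = 2.556 bits/symbol.

2.556 bits/symbol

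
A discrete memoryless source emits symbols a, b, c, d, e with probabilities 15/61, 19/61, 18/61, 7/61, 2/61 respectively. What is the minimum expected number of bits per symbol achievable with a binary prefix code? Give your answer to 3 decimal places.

2.148 bits/symbol

Repeatedly combine the two least-probable nodes; the expected code length is the sum of the merged weights.
merge 2/61 + 7/61 → 9/61
merge 9/61 + 15/61 → 24/61
merge 18/61 + 19/61 → 37/61
merge 24/61 + 37/61 → 1
L = 9/61 + 24/61 + 37/61 + 1 = 131/61 ≈ 2.148 bits/symbol.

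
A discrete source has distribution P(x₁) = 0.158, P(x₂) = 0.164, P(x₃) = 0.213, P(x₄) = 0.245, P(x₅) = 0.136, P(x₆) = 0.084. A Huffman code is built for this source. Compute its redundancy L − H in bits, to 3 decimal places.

Entropy H = −Σ p log₂ p ≈ 2.5123 bits.
Huffman merges: 21/250+17/125→11/50; 79/500+41/250→161/500; 213/1000+11/50→433/1000; 49/200+161/500→567/1000; 433/1000+567/1000→1. L = 1271/500 ≈ 2.5420.
L − H = 2.5420 − 2.5123 = 0.030 bits.

0.030 bits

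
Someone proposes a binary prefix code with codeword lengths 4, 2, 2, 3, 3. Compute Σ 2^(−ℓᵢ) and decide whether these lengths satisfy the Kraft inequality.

With common denominator 2^4 = 16: Σ 2^(−ℓᵢ) = 1/16 + 4/16 + 4/16 + 2/16 + 2/16 = 13/16 = 0.8125.
Kraft's inequality requires Σ ≤ 1; here Σ = 0.8125 ≤ 1, so such a prefix code exists.

0.8125; yes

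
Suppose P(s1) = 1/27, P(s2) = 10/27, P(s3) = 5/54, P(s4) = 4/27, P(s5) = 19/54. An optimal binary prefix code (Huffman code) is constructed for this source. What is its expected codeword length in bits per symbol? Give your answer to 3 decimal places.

2.037 bits/symbol

Repeatedly combine the two least-probable nodes; the expected code length is the sum of the merged weights.
merge 1/27 + 5/54 → 7/54
merge 7/54 + 4/27 → 5/18
merge 5/18 + 19/54 → 17/27
merge 10/27 + 17/27 → 1
L = 7/54 + 5/18 + 17/27 + 1 = 55/27 ≈ 2.037 bits/symbol.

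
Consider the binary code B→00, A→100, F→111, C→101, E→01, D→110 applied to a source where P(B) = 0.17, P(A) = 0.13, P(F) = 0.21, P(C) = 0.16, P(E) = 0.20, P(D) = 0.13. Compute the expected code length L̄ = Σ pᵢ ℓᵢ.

2.63 bits/symbol

L̄ = Σ pᵢ·ℓᵢ = 0.17·2 + 0.13·3 + 0.21·3 + 0.16·3 + 0.20·2 + 0.13·3 = 2.63 bits/symbol.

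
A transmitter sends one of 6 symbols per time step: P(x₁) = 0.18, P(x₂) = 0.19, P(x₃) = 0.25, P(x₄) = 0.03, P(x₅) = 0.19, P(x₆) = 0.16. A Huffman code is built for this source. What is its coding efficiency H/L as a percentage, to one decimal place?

94.9%

Entropy H = −Σ p log₂ p ≈ 2.4305 bits.
Huffman merges: 3/100+4/25→19/100; 9/50+19/100→37/100; 19/100+19/100→19/50; 1/4+37/100→31/50; 19/50+31/50→1. L = 64/25 ≈ 2.5600.
Efficiency = H/L = 2.4305/2.5600 = 94.9%.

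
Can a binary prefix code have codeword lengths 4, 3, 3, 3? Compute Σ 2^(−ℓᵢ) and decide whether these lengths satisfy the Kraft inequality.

With common denominator 2^4 = 16: Σ 2^(−ℓᵢ) = 1/16 + 2/16 + 2/16 + 2/16 = 7/16 = 0.4375.
Kraft's inequality requires Σ ≤ 1; here Σ = 0.4375 ≤ 1, so such a prefix code exists.

0.4375; yes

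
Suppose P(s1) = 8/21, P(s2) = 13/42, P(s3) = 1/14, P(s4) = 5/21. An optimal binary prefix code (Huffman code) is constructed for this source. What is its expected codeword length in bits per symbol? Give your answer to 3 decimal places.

Repeatedly combine the two least-probable nodes; the expected code length is the sum of the merged weights.
merge 1/14 + 5/21 → 13/42
merge 13/42 + 13/42 → 13/21
merge 8/21 + 13/21 → 1
L = 13/42 + 13/21 + 1 = 27/14 ≈ 1.929 bits/symbol.

1.929 bits/symbol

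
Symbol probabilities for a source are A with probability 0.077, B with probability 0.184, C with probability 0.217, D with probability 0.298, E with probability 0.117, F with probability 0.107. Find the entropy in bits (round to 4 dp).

H = −Σ pᵢ log₂ pᵢ.
−0.077·log₂(0.077) = 0.2848
−0.184·log₂(0.184) = 0.4494
−0.217·log₂(0.217) = 0.4783
−0.298·log₂(0.298) = 0.5205
−0.117·log₂(0.117) = 0.3622
−0.107·log₂(0.107) = 0.3450
Sum ≈ 2.4402 → 2.4402 bits.

2.4402 bits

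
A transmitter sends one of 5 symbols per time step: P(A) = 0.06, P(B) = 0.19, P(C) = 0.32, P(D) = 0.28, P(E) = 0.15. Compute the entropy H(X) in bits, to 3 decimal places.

2.150 bits

H = −Σ pᵢ log₂ pᵢ.
−0.06·log₂(0.06) = 0.2435
−0.19·log₂(0.19) = 0.4552
−0.32·log₂(0.32) = 0.5260
−0.28·log₂(0.28) = 0.5142
−0.15·log₂(0.15) = 0.4105
Sum ≈ 2.1496 → 2.150 bits.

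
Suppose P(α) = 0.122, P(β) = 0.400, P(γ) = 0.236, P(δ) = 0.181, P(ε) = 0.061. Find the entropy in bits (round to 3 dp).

H = −Σ pᵢ log₂ pᵢ.
−0.122·log₂(0.122) = 0.3703
−0.400·log₂(0.400) = 0.5288
−0.236·log₂(0.236) = 0.4916
−0.181·log₂(0.181) = 0.4463
−0.061·log₂(0.061) = 0.2461
Sum ≈ 2.0831 → 2.083 bits.

2.083 bits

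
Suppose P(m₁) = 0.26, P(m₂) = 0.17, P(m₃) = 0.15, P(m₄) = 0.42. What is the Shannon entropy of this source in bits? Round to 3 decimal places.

1.876 bits

H = −Σ pᵢ log₂ pᵢ.
−0.26·log₂(0.26) = 0.5053
−0.17·log₂(0.17) = 0.4346
−0.15·log₂(0.15) = 0.4105
−0.42·log₂(0.42) = 0.5256
Sum ≈ 1.8761 → 1.876 bits.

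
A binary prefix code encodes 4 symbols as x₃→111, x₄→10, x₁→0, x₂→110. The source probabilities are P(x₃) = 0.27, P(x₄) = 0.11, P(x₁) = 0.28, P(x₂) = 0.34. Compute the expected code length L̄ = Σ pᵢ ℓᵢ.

2.33 bits/symbol

L̄ = Σ pᵢ·ℓᵢ = 0.27·3 + 0.11·2 + 0.28·1 + 0.34·3 = 2.33 bits/symbol.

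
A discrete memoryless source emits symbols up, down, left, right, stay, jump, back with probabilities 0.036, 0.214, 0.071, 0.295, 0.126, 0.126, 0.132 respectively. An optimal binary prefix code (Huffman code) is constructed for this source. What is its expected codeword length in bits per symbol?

2.598 bits/symbol

Repeatedly combine the two least-probable nodes; the expected code length is the sum of the merged weights.
merge 9/250 + 71/1000 → 107/1000
merge 107/1000 + 63/500 → 233/1000
merge 63/500 + 33/250 → 129/500
merge 107/500 + 233/1000 → 447/1000
merge 129/500 + 59/200 → 553/1000
merge 447/1000 + 553/1000 → 1
L = 107/1000 + 233/1000 + 129/500 + 447/1000 + 553/1000 + 1 = 1299/500 = 2.598 bits/symbol.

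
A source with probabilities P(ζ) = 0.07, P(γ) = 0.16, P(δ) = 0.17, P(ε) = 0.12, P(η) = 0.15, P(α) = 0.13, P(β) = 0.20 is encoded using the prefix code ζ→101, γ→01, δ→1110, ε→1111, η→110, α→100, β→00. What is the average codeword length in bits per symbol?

L̄ = Σ pᵢ·ℓᵢ = 0.07·3 + 0.16·2 + 0.17·4 + 0.12·4 + 0.15·3 + 0.13·3 + 0.20·2 = 2.93 bits/symbol.

2.93 bits/symbol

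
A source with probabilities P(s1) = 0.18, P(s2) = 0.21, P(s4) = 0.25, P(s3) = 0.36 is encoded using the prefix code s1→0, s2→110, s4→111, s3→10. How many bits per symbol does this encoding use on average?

2.28 bits/symbol

L̄ = Σ pᵢ·ℓᵢ = 0.18·1 + 0.21·3 + 0.25·3 + 0.36·2 = 2.28 bits/symbol.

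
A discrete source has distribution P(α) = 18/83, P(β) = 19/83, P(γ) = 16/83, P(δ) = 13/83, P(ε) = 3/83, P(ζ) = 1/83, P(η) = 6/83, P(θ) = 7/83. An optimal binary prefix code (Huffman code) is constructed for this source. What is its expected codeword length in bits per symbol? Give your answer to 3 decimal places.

2.723 bits/symbol

Repeatedly combine the two least-probable nodes; the expected code length is the sum of the merged weights.
merge 1/83 + 3/83 → 4/83
merge 4/83 + 6/83 → 10/83
merge 7/83 + 10/83 → 17/83
merge 13/83 + 16/83 → 29/83
merge 17/83 + 18/83 → 35/83
merge 19/83 + 29/83 → 48/83
merge 35/83 + 48/83 → 1
L = 4/83 + 10/83 + 17/83 + 29/83 + 35/83 + 48/83 + 1 = 226/83 ≈ 2.723 bits/symbol.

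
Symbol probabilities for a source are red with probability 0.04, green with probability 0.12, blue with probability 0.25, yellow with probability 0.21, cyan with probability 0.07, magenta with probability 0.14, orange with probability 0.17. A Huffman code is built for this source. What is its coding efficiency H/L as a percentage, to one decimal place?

Entropy H = −Σ p log₂ p ≈ 2.6259 bits.
Huffman merges: 1/25+7/100→11/100; 11/100+3/25→23/100; 7/50+17/100→31/100; 21/100+23/100→11/25; 1/4+31/100→14/25; 11/25+14/25→1. L = 53/20 ≈ 2.6500.
Efficiency = H/L = 2.6259/2.6500 = 99.1%.

99.1%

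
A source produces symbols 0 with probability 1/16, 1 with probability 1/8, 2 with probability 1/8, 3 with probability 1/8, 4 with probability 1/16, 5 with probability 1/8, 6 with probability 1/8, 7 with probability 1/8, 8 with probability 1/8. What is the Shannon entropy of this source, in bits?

Each probability is a power of 1/2, so log₂(1/p) is an integer.
H = Σ p·log₂(1/p) = 1/16·4 + 1/8·3 + 1/8·3 + 1/8·3 + 1/16·4 + 1/8·3 + 1/8·3 + 1/8·3 + 1/8·3 = 3.125 bits.

3.125 bits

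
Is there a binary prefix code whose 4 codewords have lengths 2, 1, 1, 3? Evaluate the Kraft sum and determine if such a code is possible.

1.375; no

With common denominator 2^3 = 8: Σ 2^(−ℓᵢ) = 2/8 + 4/8 + 4/8 + 1/8 = 11/8 = 1.375.
Kraft's inequality requires Σ ≤ 1; here Σ = 1.375 > 1, so no such prefix code exists.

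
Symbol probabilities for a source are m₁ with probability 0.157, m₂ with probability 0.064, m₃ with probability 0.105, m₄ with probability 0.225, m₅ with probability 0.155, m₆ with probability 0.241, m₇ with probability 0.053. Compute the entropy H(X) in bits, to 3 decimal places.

2.635 bits

H = −Σ pᵢ log₂ pᵢ.
−0.157·log₂(0.157) = 0.4194
−0.064·log₂(0.064) = 0.2538
−0.105·log₂(0.105) = 0.3414
−0.225·log₂(0.225) = 0.4842
−0.155·log₂(0.155) = 0.4169
−0.241·log₂(0.241) = 0.4947
−0.053·log₂(0.053) = 0.2246
Sum ≈ 2.6350 → 2.635 bits.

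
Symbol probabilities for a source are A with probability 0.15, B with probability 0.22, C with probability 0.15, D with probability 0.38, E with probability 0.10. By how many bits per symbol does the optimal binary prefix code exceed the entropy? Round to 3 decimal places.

0.076 bits

Entropy H = −Σ p log₂ p ≈ 2.1643 bits.
Huffman merges: 1/10+3/20→1/4; 3/20+11/50→37/100; 1/4+37/100→31/50; 19/50+31/50→1. L = 56/25 ≈ 2.2400.
L − H = 2.2400 − 2.1643 = 0.076 bits.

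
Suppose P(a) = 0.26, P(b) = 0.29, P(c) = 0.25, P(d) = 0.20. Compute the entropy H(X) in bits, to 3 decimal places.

1.988 bits

H = −Σ pᵢ log₂ pᵢ.
−0.26·log₂(0.26) = 0.5053
−0.29·log₂(0.29) = 0.5179
−0.25·log₂(0.25) = 0.5000
−0.20·log₂(0.20) = 0.4644
Sum ≈ 1.9876 → 1.988 bits.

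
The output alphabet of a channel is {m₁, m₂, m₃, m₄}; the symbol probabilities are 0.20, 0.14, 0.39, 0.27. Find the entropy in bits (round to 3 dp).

1.901 bits

H = −Σ pᵢ log₂ pᵢ.
−0.20·log₂(0.20) = 0.4644
−0.14·log₂(0.14) = 0.3971
−0.39·log₂(0.39) = 0.5298
−0.27·log₂(0.27) = 0.5100
Sum ≈ 1.9013 → 1.901 bits.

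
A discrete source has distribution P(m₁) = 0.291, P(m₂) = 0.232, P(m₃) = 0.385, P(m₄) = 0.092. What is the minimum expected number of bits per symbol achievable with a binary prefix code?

1.939 bits/symbol

Repeatedly combine the two least-probable nodes; the expected code length is the sum of the merged weights.
merge 23/250 + 29/125 → 81/250
merge 291/1000 + 81/250 → 123/200
merge 77/200 + 123/200 → 1
L = 81/250 + 123/200 + 1 = 1939/1000 = 1.939 bits/symbol.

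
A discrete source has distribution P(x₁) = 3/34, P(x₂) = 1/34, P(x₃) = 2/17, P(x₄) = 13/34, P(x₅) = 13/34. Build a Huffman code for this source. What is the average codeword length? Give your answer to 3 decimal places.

1.971 bits/symbol

Repeatedly combine the two least-probable nodes; the expected code length is the sum of the merged weights.
merge 1/34 + 3/34 → 2/17
merge 2/17 + 2/17 → 4/17
merge 4/17 + 13/34 → 21/34
merge 13/34 + 21/34 → 1
L = 2/17 + 4/17 + 21/34 + 1 = 67/34 ≈ 1.971 bits/symbol.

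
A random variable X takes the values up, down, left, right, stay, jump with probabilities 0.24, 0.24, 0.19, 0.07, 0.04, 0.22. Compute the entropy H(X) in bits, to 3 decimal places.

2.378 bits

H = −Σ pᵢ log₂ pᵢ.
−0.24·log₂(0.24) = 0.4941
−0.24·log₂(0.24) = 0.4941
−0.19·log₂(0.19) = 0.4552
−0.07·log₂(0.07) = 0.2686
−0.04·log₂(0.04) = 0.1858
−0.22·log₂(0.22) = 0.4806
Sum ≈ 2.3784 → 2.378 bits.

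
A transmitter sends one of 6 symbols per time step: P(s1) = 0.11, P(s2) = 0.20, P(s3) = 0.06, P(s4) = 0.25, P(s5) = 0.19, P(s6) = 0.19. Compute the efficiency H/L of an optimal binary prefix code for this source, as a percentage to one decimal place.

97.6%

Entropy H = −Σ p log₂ p ≈ 2.4687 bits.
Huffman merges: 3/50+11/100→17/100; 17/100+19/100→9/25; 19/100+1/5→39/100; 1/4+9/25→61/100; 39/100+61/100→1. L = 253/100 ≈ 2.5300.
Efficiency = H/L = 2.4687/2.5300 = 97.6%.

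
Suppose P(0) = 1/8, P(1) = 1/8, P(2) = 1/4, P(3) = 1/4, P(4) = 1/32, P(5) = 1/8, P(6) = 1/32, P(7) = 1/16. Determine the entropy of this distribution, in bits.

2.6875 bits

Each probability is a power of 1/2, so log₂(1/p) is an integer.
H = Σ p·log₂(1/p) = 1/8·3 + 1/8·3 + 1/4·2 + 1/4·2 + 1/32·5 + 1/8·3 + 1/32·5 + 1/16·4 = 2.6875 bits.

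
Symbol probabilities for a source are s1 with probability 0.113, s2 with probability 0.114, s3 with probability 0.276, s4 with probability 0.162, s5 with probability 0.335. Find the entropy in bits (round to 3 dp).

2.179 bits

H = −Σ pᵢ log₂ pᵢ.
−0.113·log₂(0.113) = 0.3555
−0.114·log₂(0.114) = 0.3571
−0.276·log₂(0.276) = 0.5126
−0.162·log₂(0.162) = 0.4254
−0.335·log₂(0.335) = 0.5286
Sum ≈ 2.1792 → 2.179 bits.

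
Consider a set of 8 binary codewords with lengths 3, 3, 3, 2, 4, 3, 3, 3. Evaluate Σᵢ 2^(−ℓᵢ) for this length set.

1.0625

With common denominator 2^4 = 16: Σ 2^(−ℓᵢ) = 2/16 + 2/16 + 2/16 + 4/16 + 1/16 + 2/16 + 2/16 + 2/16 = 17/16 = 1.0625.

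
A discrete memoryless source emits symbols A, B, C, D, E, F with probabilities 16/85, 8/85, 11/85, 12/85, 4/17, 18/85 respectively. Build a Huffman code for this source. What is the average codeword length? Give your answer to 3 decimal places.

Repeatedly combine the two least-probable nodes; the expected code length is the sum of the merged weights.
merge 8/85 + 11/85 → 19/85
merge 12/85 + 16/85 → 28/85
merge 18/85 + 19/85 → 37/85
merge 4/17 + 28/85 → 48/85
merge 37/85 + 48/85 → 1
L = 19/85 + 28/85 + 37/85 + 48/85 + 1 = 217/85 ≈ 2.553 bits/symbol.

2.553 bits/symbol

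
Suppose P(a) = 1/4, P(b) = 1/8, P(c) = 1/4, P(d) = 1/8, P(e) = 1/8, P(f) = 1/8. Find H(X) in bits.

2.5 bits

Each probability is a power of 1/2, so log₂(1/p) is an integer.
H = Σ p·log₂(1/p) = 1/4·2 + 1/8·3 + 1/4·2 + 1/8·3 + 1/8·3 + 1/8·3 = 2.5 bits.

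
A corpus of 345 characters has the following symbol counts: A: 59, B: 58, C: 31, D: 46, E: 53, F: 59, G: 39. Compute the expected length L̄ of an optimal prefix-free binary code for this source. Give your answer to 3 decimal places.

2.829 bits/symbol

Probabilities are the counts divided by 345.
Repeatedly combine the two least-probable nodes; the expected code length is the sum of the merged weights.
merge 31/345 + 13/115 → 14/69
merge 2/15 + 53/345 → 33/115
merge 58/345 + 59/345 → 39/115
merge 59/345 + 14/69 → 43/115
merge 33/115 + 39/115 → 72/115
merge 43/115 + 72/115 → 1
L = 14/69 + 33/115 + 39/115 + 43/115 + 72/115 + 1 = 976/345 ≈ 2.829 bits/symbol.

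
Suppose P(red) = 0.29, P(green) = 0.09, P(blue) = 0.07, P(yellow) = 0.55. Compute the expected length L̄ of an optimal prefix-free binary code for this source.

Repeatedly combine the two least-probable nodes; the expected code length is the sum of the merged weights.
merge 7/100 + 9/100 → 4/25
merge 4/25 + 29/100 → 9/20
merge 9/20 + 11/20 → 1
L = 4/25 + 9/20 + 1 = 161/100 = 1.61 bits/symbol.

1.61 bits/symbol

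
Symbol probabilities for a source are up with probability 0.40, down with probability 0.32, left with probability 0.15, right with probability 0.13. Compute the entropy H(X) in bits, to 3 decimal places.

1.848 bits

H = −Σ pᵢ log₂ pᵢ.
−0.40·log₂(0.40) = 0.5288
−0.32·log₂(0.32) = 0.5260
−0.15·log₂(0.15) = 0.4105
−0.13·log₂(0.13) = 0.3826
Sum ≈ 1.8480 → 1.848 bits.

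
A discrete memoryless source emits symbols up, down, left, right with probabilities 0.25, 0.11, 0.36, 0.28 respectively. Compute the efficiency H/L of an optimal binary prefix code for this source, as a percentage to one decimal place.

Entropy H = −Σ p log₂ p ≈ 1.8951 bits.
Huffman merges: 11/100+1/4→9/25; 7/25+9/25→16/25; 9/25+16/25→1. L = 2 ≈ 2.0000.
Efficiency = H/L = 1.8951/2.0000 = 94.8%.

94.8%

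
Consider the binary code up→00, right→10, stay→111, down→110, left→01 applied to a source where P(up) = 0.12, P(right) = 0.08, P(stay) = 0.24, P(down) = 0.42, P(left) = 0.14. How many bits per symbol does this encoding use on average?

L̄ = Σ pᵢ·ℓᵢ = 0.12·2 + 0.08·2 + 0.24·3 + 0.42·3 + 0.14·2 = 2.66 bits/symbol.

2.66 bits/symbol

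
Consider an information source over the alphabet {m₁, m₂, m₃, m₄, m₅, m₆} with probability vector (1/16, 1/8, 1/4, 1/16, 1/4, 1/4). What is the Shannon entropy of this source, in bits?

2.375 bits

Each probability is a power of 1/2, so log₂(1/p) is an integer.
H = Σ p·log₂(1/p) = 1/16·4 + 1/8·3 + 1/4·2 + 1/16·4 + 1/4·2 + 1/4·2 = 2.375 bits.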